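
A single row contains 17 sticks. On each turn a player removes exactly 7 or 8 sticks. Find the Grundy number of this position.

0

Build the Grundy sequence with g(k) = mex{g(k−s) : s ∈ {7, 8}, s ≤ k}:
k:     0  1  2  3  4  5  6  7  8  9 10 11 12 13 14 15 16 17
g(k):  0  0  0  0  0  0  0  1  1  1  1  1  1  1  2  0  0  0
So g(17) = 0.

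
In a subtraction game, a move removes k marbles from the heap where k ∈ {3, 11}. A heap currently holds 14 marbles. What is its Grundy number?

Build the Grundy sequence with g(k) = mex{g(k−s) : s ∈ {3, 11}, s ≤ k}:
k:     0  1  2  3  4  5  6  7  8  9 10 11 12 13 14
g(k):  0  0  0  1  1  1  0  0  0  1  1  1  2  2  0
So g(14) = 0.

0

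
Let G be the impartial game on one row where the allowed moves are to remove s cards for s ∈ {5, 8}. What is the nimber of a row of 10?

Build the Grundy sequence with g(k) = mex{g(k−s) : s ∈ {5, 8}, s ≤ k}:
g(0) = mex{} = 0
g(1) = mex{} = 0
g(2) = mex{} = 0
g(3) = mex{} = 0
g(4) = mex{} = 0
g(5) = mex{0} = 1
g(6) = mex{0} = 1
g(7) = mex{0} = 1
g(8) = mex{0} = 1
g(9) = mex{0} = 1
g(10) = mex{0,1} = 2
So g(10) = 2.

2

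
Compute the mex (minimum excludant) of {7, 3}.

0

0 is not in the set, so the mex is 0.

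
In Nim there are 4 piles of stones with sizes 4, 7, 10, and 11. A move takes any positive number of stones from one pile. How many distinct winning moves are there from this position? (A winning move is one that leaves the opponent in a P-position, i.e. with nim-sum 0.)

Compute the nim-sum pairwise:
4 ⊕ 7 = 3
3 ⊕ 10 = 9
9 ⊕ 11 = 2
The overall nim-sum is X = 2. A pile of size p has a winning move iff p XOR X < p (reduce it to p XOR X).
  4: 4 XOR 2 = 6 ≥ 4 — no move.
  7: 7 XOR 2 = 5 < 7 — winning move (to 5).
  10: 10 XOR 2 = 8 < 10 — winning move (to 8).
  11: 11 XOR 2 = 9 < 11 — winning move (to 9).
That gives 3 winning moves.

3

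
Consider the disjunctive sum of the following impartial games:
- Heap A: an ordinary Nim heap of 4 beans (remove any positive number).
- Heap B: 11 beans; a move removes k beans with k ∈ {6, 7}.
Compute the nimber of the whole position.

Heap A is a plain Nim heap of size 4, so its Grundy value is 4.
Grundy values for heap B (subtraction set {6, 7}):
g(0) = mex{} = 0
g(1) = mex{} = 0
g(2) = mex{} = 0
g(3) = mex{} = 0
g(4) = mex{} = 0
g(5) = mex{} = 0
g(6) = mex{0} = 1
g(7) = mex{0} = 1
g(8) = mex{0} = 1
g(9) = mex{0} = 1
g(10) = mex{0} = 1
g(11) = mex{0} = 1
So g(11) = 1.
By the Sprague-Grundy theorem, the Grundy value of a sum of independent games is the XOR of the component values.
Combined value = 4 XOR 1 = 5.

5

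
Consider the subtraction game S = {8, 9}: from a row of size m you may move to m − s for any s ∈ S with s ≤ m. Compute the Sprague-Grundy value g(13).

1

Grundy values for subtraction set {8, 9}:
g(0) = mex{} = 0
g(1) = mex{} = 0
g(2) = mex{} = 0
g(3) = mex{} = 0
g(4) = mex{} = 0
g(5) = mex{} = 0
g(6) = mex{} = 0
g(7) = mex{} = 0
g(8) = mex{0} = 1
g(9) = mex{0} = 1
g(10) = mex{0} = 1
g(11) = mex{0} = 1
g(12) = mex{0} = 1
g(13) = mex{0} = 1
So g(13) = 1.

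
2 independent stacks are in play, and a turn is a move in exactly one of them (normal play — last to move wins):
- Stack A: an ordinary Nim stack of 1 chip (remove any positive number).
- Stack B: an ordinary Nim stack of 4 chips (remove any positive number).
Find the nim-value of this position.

Stack A is a plain Nim stack of size 1, so its Grundy value is 1.
Stack B is a plain Nim stack of size 4, so its Grundy value is 4.
The value of a disjunctive sum is the nim-sum of the parts.
Combined value = 1 XOR 4 = 5.

5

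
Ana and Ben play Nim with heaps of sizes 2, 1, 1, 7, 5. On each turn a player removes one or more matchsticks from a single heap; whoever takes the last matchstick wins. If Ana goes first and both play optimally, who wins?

Ben wins

Nim-sum: 2 XOR 1 XOR 1 XOR 7 XOR 5 = 0.
The nim-sum is 0, so this is a P-position: the player to move is in a losing position under optimal play; Ana is about to move from it and so loses — Ben wins.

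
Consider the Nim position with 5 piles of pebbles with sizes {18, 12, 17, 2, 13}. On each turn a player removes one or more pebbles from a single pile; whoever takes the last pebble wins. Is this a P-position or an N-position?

P-position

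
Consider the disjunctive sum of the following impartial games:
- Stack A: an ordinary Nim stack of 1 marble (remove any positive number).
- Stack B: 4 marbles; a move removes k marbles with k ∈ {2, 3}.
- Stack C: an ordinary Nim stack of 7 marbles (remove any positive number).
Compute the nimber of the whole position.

4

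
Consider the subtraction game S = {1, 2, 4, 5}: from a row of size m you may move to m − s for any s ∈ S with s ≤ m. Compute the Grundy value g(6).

0

Grundy values for subtraction set {1, 2, 4, 5}:
g(0) = mex{} = 0
g(1) = mex{0} = 1
g(2) = mex{0,1} = 2
g(3) = mex{1,2} = 0
g(4) = mex{0,2} = 1
g(5) = mex{0,1} = 2
g(6) = mex{1,2} = 0
So g(6) = 0.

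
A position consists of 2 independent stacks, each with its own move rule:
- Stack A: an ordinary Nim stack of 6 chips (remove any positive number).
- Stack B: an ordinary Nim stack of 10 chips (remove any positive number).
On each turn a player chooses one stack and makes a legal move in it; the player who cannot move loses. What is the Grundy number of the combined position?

12

Stack A is a plain Nim stack of size 6, so its Grundy value is 6.
Stack B is a plain Nim stack of size 10, so its Grundy value is 10.
The value of a disjunctive sum is the nim-sum of the parts.
Combined value = 6 XOR 10 = 12.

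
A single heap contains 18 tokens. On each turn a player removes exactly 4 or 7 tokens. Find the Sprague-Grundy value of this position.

1

Grundy values for subtraction set {4, 7}:
k:     0  1  2  3  4  5  6  7  8  9 10 11 12 13 14 15 16 17 18
g(k):  0  0  0  0  1  1  1  1  2  2  2  0  0  0  0  1  1  1  1
So g(18) = 1.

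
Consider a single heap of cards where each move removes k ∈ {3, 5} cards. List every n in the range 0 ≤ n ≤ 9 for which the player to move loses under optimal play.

0, 1, 2, 8, 9

Grundy values for subtraction set {3, 5}:
k:     0  1  2  3  4  5  6  7  8  9
g(k):  0  0  0  1  1  1  2  2  0  0
The P-positions (g = 0) in 0..9 are 0, 1, 2, 8, 9.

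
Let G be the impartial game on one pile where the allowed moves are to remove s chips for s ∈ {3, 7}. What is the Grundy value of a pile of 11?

0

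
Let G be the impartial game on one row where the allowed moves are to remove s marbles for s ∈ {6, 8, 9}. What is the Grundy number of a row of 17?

Compute g(0), g(1), … for moves {6, 8, 9}:
k:     0  1  2  3  4  5  6  7  8  9 10 11 12 13 14 15 16 17
g(k):  0  0  0  0  0  0  1  1  1  1  1  1  2  2  2  0  0  0
So g(17) = 0.

0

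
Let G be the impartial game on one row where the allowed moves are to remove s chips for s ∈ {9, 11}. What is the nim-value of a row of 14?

1

Grundy values for subtraction set {9, 11}:
k:     0  1  2  3  4  5  6  7  8  9 10 11 12 13 14
g(k):  0  0  0  0  0  0  0  0  0  1  1  1  1  1  1
So g(14) = 1.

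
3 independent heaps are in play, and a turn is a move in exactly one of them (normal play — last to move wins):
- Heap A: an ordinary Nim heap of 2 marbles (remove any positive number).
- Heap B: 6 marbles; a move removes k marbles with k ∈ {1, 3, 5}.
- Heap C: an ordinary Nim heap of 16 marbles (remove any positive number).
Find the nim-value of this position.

18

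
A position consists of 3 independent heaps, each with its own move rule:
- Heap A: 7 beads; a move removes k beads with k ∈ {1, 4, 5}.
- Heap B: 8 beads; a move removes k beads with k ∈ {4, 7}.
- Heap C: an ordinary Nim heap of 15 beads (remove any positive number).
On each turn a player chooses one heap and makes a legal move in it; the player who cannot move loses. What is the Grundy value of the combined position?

Grundy values for heap A (subtraction set {1, 4, 5}):
g(0) = mex{} = 0
g(1) = mex{0} = 1
g(2) = mex{1} = 0
g(3) = mex{0} = 1
g(4) = mex{0,1} = 2
g(5) = mex{0,1,2} = 3
g(6) = mex{0,1,3} = 2
g(7) = mex{0,1,2} = 3
So g(7) = 3.
Grundy values for heap B (subtraction set {4, 7}):
k:     0  1  2  3  4  5  6  7  8
g(k):  0  0  0  0  1  1  1  1  2
So g(8) = 2.
Heap C is a plain Nim heap of size 15, so its Grundy value is 15.
By the Sprague-Grundy theorem, the Grundy value of a sum of independent games is the XOR of the component values.
Combined value = 3 ⊕ 2 ⊕ 15 = 14.

14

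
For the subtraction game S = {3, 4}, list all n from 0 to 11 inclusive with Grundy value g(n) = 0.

0, 1, 2, 7, 8, 9

Grundy values for subtraction set {3, 4}:
g(0) = mex{} = 0
g(1) = mex{} = 0
g(2) = mex{} = 0
g(3) = mex{0} = 1
g(4) = mex{0} = 1
g(5) = mex{0} = 1
g(6) = mex{0,1} = 2
g(7) = mex{1} = 0
g(8) = mex{1} = 0
g(9) = mex{1,2} = 0
g(10) = mex{0,2} = 1
g(11) = mex{0} = 1
The P-positions (g = 0) in 0..11 are 0, 1, 2, 7, 8, 9.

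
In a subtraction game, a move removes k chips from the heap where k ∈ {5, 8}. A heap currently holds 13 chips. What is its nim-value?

0

Compute g(0), g(1), … for moves {5, 8}:
k:     0  1  2  3  4  5  6  7  8  9 10 11 12 13
g(k):  0  0  0  0  0  1  1  1  1  1  2  2  2  0
So g(13) = 0.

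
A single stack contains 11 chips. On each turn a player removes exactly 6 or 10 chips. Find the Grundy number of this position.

1

Grundy values for subtraction set {6, 10}:
g(0) = mex{} = 0
g(1) = mex{} = 0
g(2) = mex{} = 0
g(3) = mex{} = 0
g(4) = mex{} = 0
g(5) = mex{} = 0
g(6) = mex{0} = 1
g(7) = mex{0} = 1
g(8) = mex{0} = 1
g(9) = mex{0} = 1
g(10) = mex{0} = 1
g(11) = mex{0} = 1
So g(11) = 1.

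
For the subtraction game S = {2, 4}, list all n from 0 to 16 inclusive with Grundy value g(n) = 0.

Build the Grundy sequence with g(k) = mex{g(k−s) : s ∈ {2, 4}, s ≤ k}:
k:     0  1  2  3  4  5  6  7  8  9 10 11 12 13 14 15 16
g(k):  0  0  1  1  2  2  0  0  1  1  2  2  0  0  1  1  2
The P-positions (g = 0) in 0..16 are 0, 1, 6, 7, 12, 13.

0, 1, 6, 7, 12, 13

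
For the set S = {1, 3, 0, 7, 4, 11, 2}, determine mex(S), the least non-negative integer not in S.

5

The values 0, 1, 2, 3, 4 are all present; 5 is the first non-negative integer missing from the set.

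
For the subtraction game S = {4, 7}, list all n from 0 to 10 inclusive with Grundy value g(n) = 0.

0, 1, 2, 3

Build the Grundy sequence with g(k) = mex{g(k−s) : s ∈ {4, 7}, s ≤ k}:
k:     0  1  2  3  4  5  6  7  8  9 10
g(k):  0  0  0  0  1  1  1  1  2  2  2
The P-positions (g = 0) in 0..10 are 0, 1, 2, 3.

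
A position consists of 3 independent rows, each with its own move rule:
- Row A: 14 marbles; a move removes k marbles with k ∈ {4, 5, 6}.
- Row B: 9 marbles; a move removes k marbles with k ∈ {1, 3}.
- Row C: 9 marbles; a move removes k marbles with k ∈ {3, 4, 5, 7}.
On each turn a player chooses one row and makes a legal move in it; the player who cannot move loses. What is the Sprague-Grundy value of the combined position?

For row A, compute g(0), g(1), … with moves {4, 5, 6}:
g(0) = mex{} = 0
g(1) = mex{} = 0
g(2) = mex{} = 0
g(3) = mex{} = 0
g(4) = mex{0} = 1
g(5) = mex{0} = 1
g(6) = mex{0} = 1
g(7) = mex{0} = 1
g(8) = mex{0,1} = 2
g(9) = mex{0,1} = 2
g(10) = mex{1} = 0
g(11) = mex{1} = 0
g(12) = mex{1,2} = 0
g(13) = mex{1,2} = 0
g(14) = mex{0,2} = 1
So g(14) = 1.
Build the Grundy sequence for row B with g(k) = mex{g(k−s) : s ∈ {1, 3}, s ≤ k}:
k:     0  1  2  3  4  5  6  7  8  9
g(k):  0  1  0  1  0  1  0  1  0  1
So g(9) = 1.
For row C, compute g(0), g(1), … with moves {3, 4, 5, 7}:
k:     0  1  2  3  4  5  6  7  8  9
g(k):  0  0  0  1  1  1  2  2  2  3
So g(9) = 3.
By the Sprague-Grundy theorem, the Grundy value of a sum of independent games is the XOR of the component values.
Combined value = 1 XOR 1 XOR 3 = 3.

3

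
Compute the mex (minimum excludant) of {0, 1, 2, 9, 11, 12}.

3

The values 0, 1, 2 are all present; 3 is the first non-negative integer missing from the set.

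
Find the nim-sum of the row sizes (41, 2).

43

Nim-sum: 41 ⊕ 2 = 43.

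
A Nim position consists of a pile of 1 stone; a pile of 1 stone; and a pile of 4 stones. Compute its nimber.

4

Nim-sum: 1 XOR 1 XOR 4 = 4.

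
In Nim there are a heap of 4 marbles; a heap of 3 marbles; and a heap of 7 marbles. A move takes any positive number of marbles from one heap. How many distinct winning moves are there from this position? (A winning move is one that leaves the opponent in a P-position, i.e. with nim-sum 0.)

Nim-sum: 4 ⊕ 3 ⊕ 7 = 0.
The nim-sum is already 0, so every move leaves a nonzero nim-sum — there are no winning moves.

0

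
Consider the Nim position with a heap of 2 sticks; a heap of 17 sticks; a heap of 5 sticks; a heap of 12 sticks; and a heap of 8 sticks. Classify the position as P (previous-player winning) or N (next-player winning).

In binary:
  00010  (2)
  10001  (17)
  00101  (5)
  01100  (12)
  01000  (8)
  -----
  10010  (18)
The nim-sum is 18 ≠ 0, so this is an N-position: the player to move can win.

N-position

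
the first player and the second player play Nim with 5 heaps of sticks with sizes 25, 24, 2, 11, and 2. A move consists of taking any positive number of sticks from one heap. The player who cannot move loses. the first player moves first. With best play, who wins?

the first player wins

In binary:
  11001  (25)
  11000  (24)
  00010  (2)
  01011  (11)
  00010  (2)
  -----
  01010  (10)
The nim-sum is 10 ≠ 0, so this is an N-position: the player to move can win; the first player has a winning move.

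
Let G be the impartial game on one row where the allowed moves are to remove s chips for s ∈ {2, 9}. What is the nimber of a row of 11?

Grundy values for subtraction set {2, 9}:
k:     0  1  2  3  4  5  6  7  8  9 10 11
g(k):  0  0  1  1  0  0  1  1  0  2  1  0
So g(11) = 0.

0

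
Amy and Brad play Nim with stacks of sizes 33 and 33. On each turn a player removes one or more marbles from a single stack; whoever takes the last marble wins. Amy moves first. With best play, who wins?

Brad wins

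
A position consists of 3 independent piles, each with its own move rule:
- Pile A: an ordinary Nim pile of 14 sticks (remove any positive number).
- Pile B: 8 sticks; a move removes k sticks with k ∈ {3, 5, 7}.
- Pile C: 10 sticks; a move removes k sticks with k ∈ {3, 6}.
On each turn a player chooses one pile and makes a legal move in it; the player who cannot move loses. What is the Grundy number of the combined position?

12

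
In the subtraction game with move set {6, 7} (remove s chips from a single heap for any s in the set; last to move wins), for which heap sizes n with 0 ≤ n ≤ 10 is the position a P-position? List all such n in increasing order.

0, 1, 2, 3, 4, 5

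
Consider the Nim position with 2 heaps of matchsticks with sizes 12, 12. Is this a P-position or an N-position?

Compute the nim-sum pairwise:
12 ^ 12 = 0
The nim-sum is 0, so this is a P-position: the player to move is in a losing position under optimal play.

P-position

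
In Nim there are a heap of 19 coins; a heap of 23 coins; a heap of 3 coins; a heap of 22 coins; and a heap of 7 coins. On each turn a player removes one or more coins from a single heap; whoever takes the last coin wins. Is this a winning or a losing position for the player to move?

Winning position

Write each in binary and XOR column by column:
  10011  (19)
  10111  (23)
  00011  (3)
  10110  (22)
  00111  (7)
  -----
  10110  (22)
The nim-sum is 22 ≠ 0, so this is an N-position: the player to move can win.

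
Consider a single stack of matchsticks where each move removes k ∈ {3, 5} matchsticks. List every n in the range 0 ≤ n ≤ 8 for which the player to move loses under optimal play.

Compute g(0), g(1), … for moves {3, 5}:
k:     0  1  2  3  4  5  6  7  8
g(k):  0  0  0  1  1  1  2  2  0
The P-positions (g = 0) in 0..8 are 0, 1, 2, 8.

0, 1, 2, 8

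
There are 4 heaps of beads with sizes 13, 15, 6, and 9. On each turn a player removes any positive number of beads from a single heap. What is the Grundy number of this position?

Write each in binary and XOR column by column:
  1101  (13)
  1111  (15)
  0110  (6)
  1001  (9)
  ----
  1101  (13)

13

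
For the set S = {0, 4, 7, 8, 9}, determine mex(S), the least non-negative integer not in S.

0 is in the set but 1 is not, so the mex is 1.

1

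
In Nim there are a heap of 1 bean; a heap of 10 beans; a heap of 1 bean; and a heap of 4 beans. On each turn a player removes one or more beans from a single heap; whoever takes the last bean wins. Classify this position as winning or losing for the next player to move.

Nim-sum: 1 XOR 10 XOR 1 XOR 4 = 14.
The nim-sum is 14 ≠ 0, so this is an N-position: the player to move can win.

Winning position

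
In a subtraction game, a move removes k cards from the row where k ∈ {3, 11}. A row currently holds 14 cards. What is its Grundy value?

0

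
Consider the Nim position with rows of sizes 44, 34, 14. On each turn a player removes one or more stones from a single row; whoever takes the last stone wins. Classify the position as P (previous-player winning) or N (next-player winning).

P-position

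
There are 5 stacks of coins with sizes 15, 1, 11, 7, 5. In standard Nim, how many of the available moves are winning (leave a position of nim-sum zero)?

Nim-sum: 15 ⊕ 1 ⊕ 11 ⊕ 7 ⊕ 5 = 7.
The overall nim-sum is X = 7. A stack of size p has a winning move iff p XOR X < p (reduce it to p XOR X).
  15: 15 XOR 7 = 8 < 15 — winning move (to 8).
  1: 1 XOR 7 = 6 ≥ 1 — no move.
  11: 11 XOR 7 = 12 ≥ 11 — no move.
  7: 7 XOR 7 = 0 < 7 — winning move (to 0).
  5: 5 XOR 7 = 2 < 5 — winning move (to 2).
That gives 3 winning moves.

3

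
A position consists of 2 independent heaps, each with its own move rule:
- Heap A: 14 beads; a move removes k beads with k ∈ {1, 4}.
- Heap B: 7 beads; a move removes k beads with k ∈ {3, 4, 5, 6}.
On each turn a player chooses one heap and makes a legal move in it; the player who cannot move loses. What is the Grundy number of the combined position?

Build the Grundy sequence for heap A with g(k) = mex{g(k−s) : s ∈ {1, 4}, s ≤ k}:
k:     0  1  2  3  4  5  6  7  8  9 10 11 12 13 14
g(k):  0  1  0  1  2  0  1  0  1  2  0  1  0  1  2
So g(14) = 2.
Grundy values for heap B (subtraction set {3, 4, 5, 6}):
k:     0  1  2  3  4  5  6  7
g(k):  0  0  0  1  1  1  2  2
So g(7) = 2.
By the Sprague-Grundy theorem, the Grundy value of a sum of independent games is the XOR of the component values.
Combined value = 2 ⊕ 2 = 0.

0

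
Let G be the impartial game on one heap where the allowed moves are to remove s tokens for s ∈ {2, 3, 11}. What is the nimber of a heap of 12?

Grundy values for subtraction set {2, 3, 11}:
k:     0  1  2  3  4  5  6  7  8  9 10 11 12
g(k):  0  0  1  1  2  0  0  1  1  2  0  3  1
So g(12) = 1.

1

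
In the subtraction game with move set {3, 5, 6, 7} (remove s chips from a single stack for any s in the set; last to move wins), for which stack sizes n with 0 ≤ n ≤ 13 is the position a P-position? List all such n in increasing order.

0, 1, 2, 10, 11, 12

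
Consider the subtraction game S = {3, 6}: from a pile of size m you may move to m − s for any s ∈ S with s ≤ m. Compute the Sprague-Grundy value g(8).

2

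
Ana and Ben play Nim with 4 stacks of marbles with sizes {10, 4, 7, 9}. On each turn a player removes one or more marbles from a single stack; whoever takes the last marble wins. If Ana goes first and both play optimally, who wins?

Ben wins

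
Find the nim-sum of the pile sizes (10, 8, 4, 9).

15

Compute the nim-sum pairwise:
10 ^ 8 = 2
2 ^ 4 = 6
6 ^ 9 = 15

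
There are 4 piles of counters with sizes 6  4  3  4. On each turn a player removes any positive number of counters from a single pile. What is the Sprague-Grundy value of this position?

5

Bitwise XOR of the heap sizes:
  110  (6)
  100  (4)
  011  (3)
  100  (4)
  ---
  101  (5)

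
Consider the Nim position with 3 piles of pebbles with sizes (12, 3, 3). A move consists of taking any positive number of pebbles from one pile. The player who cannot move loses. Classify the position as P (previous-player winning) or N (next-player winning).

N-position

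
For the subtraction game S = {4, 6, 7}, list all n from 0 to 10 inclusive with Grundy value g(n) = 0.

0, 1, 2, 3

Grundy values for subtraction set {4, 6, 7}:
g(0) = mex{} = 0
g(1) = mex{} = 0
g(2) = mex{} = 0
g(3) = mex{} = 0
g(4) = mex{0} = 1
g(5) = mex{0} = 1
g(6) = mex{0} = 1
g(7) = mex{0} = 1
g(8) = mex{0,1} = 2
g(9) = mex{0,1} = 2
g(10) = mex{0,1} = 2
The P-positions (g = 0) in 0..10 are 0, 1, 2, 3.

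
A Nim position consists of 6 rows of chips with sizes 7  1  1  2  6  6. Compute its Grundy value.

5

Compute the nim-sum pairwise:
7 XOR 1 = 6
6 XOR 1 = 7
7 XOR 2 = 5
5 XOR 6 = 3
3 XOR 6 = 5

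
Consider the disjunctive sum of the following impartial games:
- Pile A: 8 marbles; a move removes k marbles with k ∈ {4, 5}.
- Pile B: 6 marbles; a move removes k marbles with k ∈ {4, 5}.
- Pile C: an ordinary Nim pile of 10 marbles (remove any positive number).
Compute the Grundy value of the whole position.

9

For pile A, compute g(0), g(1), … with moves {4, 5}:
g(0) = mex{} = 0
g(1) = mex{} = 0
g(2) = mex{} = 0
g(3) = mex{} = 0
g(4) = mex{0} = 1
g(5) = mex{0} = 1
g(6) = mex{0} = 1
g(7) = mex{0} = 1
g(8) = mex{0,1} = 2
So g(8) = 2.
Grundy values for pile B (subtraction set {4, 5}):
k:     0  1  2  3  4  5  6
g(k):  0  0  0  0  1  1  1
So g(6) = 1.
Pile C is a plain Nim pile of size 10, so its Grundy value is 10.
By the Sprague-Grundy theorem, the Grundy value of a sum of independent games is the XOR of the component values.
Combined value = 2 ⊕ 1 ⊕ 10 = 9.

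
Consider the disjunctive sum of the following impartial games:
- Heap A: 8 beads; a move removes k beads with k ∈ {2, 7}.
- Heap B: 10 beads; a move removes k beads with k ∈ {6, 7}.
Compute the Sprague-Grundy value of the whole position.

3

For heap A, compute g(0), g(1), … with moves {2, 7}:
g(0) = mex{} = 0
g(1) = mex{} = 0
g(2) = mex{0} = 1
g(3) = mex{0} = 1
g(4) = mex{1} = 0
g(5) = mex{1} = 0
g(6) = mex{0} = 1
g(7) = mex{0} = 1
g(8) = mex{0,1} = 2
So g(8) = 2.
Build the Grundy sequence for heap B with g(k) = mex{g(k−s) : s ∈ {6, 7}, s ≤ k}:
k:     0  1  2  3  4  5  6  7  8  9 10
g(k):  0  0  0  0  0  0  1  1  1  1  1
So g(10) = 1.
The value of a disjunctive sum is the nim-sum of the parts.
Combined value = 2 ⊕ 1 = 3.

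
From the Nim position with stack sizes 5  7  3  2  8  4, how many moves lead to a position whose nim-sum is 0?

In binary:
  0101  (5)
  0111  (7)
  0011  (3)
  0010  (2)
  1000  (8)
  0100  (4)
  ----
  1111  (15)
The overall nim-sum is X = 15. A stack of size p has a winning move iff p XOR X < p (reduce it to p XOR X).
  5: 5 XOR 15 = 10 ≥ 5 — no move.
  7: 7 XOR 15 = 8 ≥ 7 — no move.
  3: 3 XOR 15 = 12 ≥ 3 — no move.
  2: 2 XOR 15 = 13 ≥ 2 — no move.
  8: 8 XOR 15 = 7 < 8 — winning move (to 7).
  4: 4 XOR 15 = 11 ≥ 4 — no move.
That gives 1 winning move.

1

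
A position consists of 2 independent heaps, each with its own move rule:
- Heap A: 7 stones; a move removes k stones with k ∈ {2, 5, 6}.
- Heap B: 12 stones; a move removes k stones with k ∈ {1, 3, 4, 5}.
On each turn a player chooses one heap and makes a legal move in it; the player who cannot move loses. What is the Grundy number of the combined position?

1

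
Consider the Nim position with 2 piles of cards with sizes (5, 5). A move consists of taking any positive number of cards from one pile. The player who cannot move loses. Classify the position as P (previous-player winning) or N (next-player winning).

P-position

Compute the nim-sum pairwise:
5 ^ 5 = 0
The nim-sum is 0, so this is a P-position: the player to move is in a losing position under optimal play.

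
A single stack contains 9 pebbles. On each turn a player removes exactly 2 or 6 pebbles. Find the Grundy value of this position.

Compute g(0), g(1), … for moves {2, 6}:
g(0) = mex{} = 0
g(1) = mex{} = 0
g(2) = mex{0} = 1
g(3) = mex{0} = 1
g(4) = mex{1} = 0
g(5) = mex{1} = 0
g(6) = mex{0} = 1
g(7) = mex{0} = 1
g(8) = mex{1} = 0
g(9) = mex{1} = 0
So g(9) = 0.

0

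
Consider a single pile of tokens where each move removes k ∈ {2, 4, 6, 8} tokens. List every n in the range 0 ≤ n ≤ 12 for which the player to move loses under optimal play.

Compute g(0), g(1), … for moves {2, 4, 6, 8}:
g(0) = mex{} = 0
g(1) = mex{} = 0
g(2) = mex{0} = 1
g(3) = mex{0} = 1
g(4) = mex{0,1} = 2
g(5) = mex{0,1} = 2
g(6) = mex{0,1,2} = 3
g(7) = mex{0,1,2} = 3
g(8) = mex{0,1,2,3} = 4
g(9) = mex{0,1,2,3} = 4
g(10) = mex{1,2,3,4} = 0
g(11) = mex{1,2,3,4} = 0
g(12) = mex{0,2,3,4} = 1
The P-positions (g = 0) in 0..12 are 0, 1, 10, 11.

0, 1, 10, 11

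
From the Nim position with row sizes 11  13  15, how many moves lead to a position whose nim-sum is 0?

3

Compute the nim-sum pairwise:
11 ⊕ 13 = 6
6 ⊕ 15 = 9
The overall nim-sum is X = 9. A row of size p has a winning move iff p XOR X < p (reduce it to p XOR X).
  11: 11 XOR 9 = 2 < 11 — winning move (to 2).
  13: 13 XOR 9 = 4 < 13 — winning move (to 4).
  15: 15 XOR 9 = 6 < 15 — winning move (to 6).
That gives 3 winning moves.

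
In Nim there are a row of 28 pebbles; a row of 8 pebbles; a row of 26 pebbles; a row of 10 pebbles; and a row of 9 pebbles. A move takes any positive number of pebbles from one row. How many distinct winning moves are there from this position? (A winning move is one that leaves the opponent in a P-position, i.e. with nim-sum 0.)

5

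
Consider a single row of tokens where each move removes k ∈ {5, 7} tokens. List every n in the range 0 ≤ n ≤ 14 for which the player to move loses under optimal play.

0, 1, 2, 3, 4, 12, 13, 14

Compute g(0), g(1), … for moves {5, 7}:
k:     0  1  2  3  4  5  6  7  8  9 10 11 12 13 14
g(k):  0  0  0  0  0  1  1  1  1  1  2  2  0  0  0
The P-positions (g = 0) in 0..14 are 0, 1, 2, 3, 4, 12, 13, 14.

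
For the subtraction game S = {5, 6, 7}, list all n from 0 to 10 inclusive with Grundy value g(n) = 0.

0, 1, 2, 3, 4

Grundy values for subtraction set {5, 6, 7}:
g(0) = mex{} = 0
g(1) = mex{} = 0
g(2) = mex{} = 0
g(3) = mex{} = 0
g(4) = mex{} = 0
g(5) = mex{0} = 1
g(6) = mex{0} = 1
g(7) = mex{0} = 1
g(8) = mex{0} = 1
g(9) = mex{0} = 1
g(10) = mex{0,1} = 2
The P-positions (g = 0) in 0..10 are 0, 1, 2, 3, 4.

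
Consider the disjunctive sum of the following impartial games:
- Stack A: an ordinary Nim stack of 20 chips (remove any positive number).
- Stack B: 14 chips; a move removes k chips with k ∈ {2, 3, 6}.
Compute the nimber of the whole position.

20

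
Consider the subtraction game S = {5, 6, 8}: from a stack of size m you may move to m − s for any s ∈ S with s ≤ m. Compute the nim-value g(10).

Build the Grundy sequence with g(k) = mex{g(k−s) : s ∈ {5, 6, 8}, s ≤ k}:
k:     0  1  2  3  4  5  6  7  8  9 10
g(k):  0  0  0  0  0  1  1  1  1  1  2
So g(10) = 2.

2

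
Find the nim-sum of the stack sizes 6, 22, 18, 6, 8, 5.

9

In binary:
  00110  (6)
  10110  (22)
  10010  (18)
  00110  (6)
  01000  (8)
  00101  (5)
  -----
  01001  (9)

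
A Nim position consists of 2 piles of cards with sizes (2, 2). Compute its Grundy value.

0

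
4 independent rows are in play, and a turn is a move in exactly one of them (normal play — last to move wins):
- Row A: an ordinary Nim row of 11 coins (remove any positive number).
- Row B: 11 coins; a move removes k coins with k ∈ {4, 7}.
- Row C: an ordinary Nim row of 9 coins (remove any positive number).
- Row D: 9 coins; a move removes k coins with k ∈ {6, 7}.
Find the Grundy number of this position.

3

Row A is a plain Nim row of size 11, so its Grundy value is 11.
Grundy values for row B (subtraction set {4, 7}):
g(0) = mex{} = 0
g(1) = mex{} = 0
g(2) = mex{} = 0
g(3) = mex{} = 0
g(4) = mex{0} = 1
g(5) = mex{0} = 1
g(6) = mex{0} = 1
g(7) = mex{0} = 1
g(8) = mex{0,1} = 2
g(9) = mex{0,1} = 2
g(10) = mex{0,1} = 2
g(11) = mex{1} = 0
So g(11) = 0.
Row C is a plain Nim row of size 9, so its Grundy value is 9.
Build the Grundy sequence for row D with g(k) = mex{g(k−s) : s ∈ {6, 7}, s ≤ k}:
k:     0  1  2  3  4  5  6  7  8  9
g(k):  0  0  0  0  0  0  1  1  1  1
So g(9) = 1.
The value of a disjunctive sum is the nim-sum of the parts.
Combined value = 11 XOR 0 XOR 9 XOR 1 = 3.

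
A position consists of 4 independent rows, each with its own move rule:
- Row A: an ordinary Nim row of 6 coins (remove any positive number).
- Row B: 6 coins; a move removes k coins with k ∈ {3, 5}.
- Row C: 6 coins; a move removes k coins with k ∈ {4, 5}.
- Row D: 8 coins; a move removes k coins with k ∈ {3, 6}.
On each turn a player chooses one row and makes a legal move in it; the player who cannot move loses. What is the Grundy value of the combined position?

Row A is a plain Nim row of size 6, so its Grundy value is 6.
Grundy values for row B (subtraction set {3, 5}):
g(0) = mex{} = 0
g(1) = mex{} = 0
g(2) = mex{} = 0
g(3) = mex{0} = 1
g(4) = mex{0} = 1
g(5) = mex{0} = 1
g(6) = mex{0,1} = 2
So g(6) = 2.
Build the Grundy sequence for row C with g(k) = mex{g(k−s) : s ∈ {4, 5}, s ≤ k}:
k:     0  1  2  3  4  5  6
g(k):  0  0  0  0  1  1  1
So g(6) = 1.
For row D, compute g(0), g(1), … with moves {3, 6}:
k:     0  1  2  3  4  5  6  7  8
g(k):  0  0  0  1  1  1  2  2  2
So g(8) = 2.
By the Sprague-Grundy theorem, the Grundy value of a sum of independent games is the XOR of the component values.
Combined value = 6 ⊕ 2 ⊕ 1 ⊕ 2 = 7.

7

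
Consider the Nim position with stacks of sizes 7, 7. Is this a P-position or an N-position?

Nim-sum: 7 ^ 7 = 0.
The nim-sum is 0, so this is a P-position: the player to move is in a losing position under optimal play.

P-position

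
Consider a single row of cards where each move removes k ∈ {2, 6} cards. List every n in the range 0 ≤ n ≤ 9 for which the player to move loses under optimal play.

0, 1, 4, 5, 8, 9

Compute g(0), g(1), … for moves {2, 6}:
k:     0  1  2  3  4  5  6  7  8  9
g(k):  0  0  1  1  0  0  1  1  0  0
The P-positions (g = 0) in 0..9 are 0, 1, 4, 5, 8, 9.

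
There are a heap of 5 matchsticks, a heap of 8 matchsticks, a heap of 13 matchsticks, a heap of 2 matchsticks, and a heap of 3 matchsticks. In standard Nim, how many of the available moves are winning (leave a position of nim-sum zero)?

In binary:
  0101  (5)
  1000  (8)
  1101  (13)
  0010  (2)
  0011  (3)
  ----
  0001  (1)
The overall nim-sum is X = 1. A heap of size p has a winning move iff p XOR X < p (reduce it to p XOR X).
  5: 5 XOR 1 = 4 < 5 — winning move (to 4).
  8: 8 XOR 1 = 9 ≥ 8 — no move.
  13: 13 XOR 1 = 12 < 13 — winning move (to 12).
  2: 2 XOR 1 = 3 ≥ 2 — no move.
  3: 3 XOR 1 = 2 < 3 — winning move (to 2).
That gives 3 winning moves.

3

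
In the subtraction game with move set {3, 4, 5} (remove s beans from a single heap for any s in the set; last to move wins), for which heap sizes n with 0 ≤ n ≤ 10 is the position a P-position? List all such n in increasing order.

0, 1, 2, 8, 9, 10

Compute g(0), g(1), … for moves {3, 4, 5}:
k:     0  1  2  3  4  5  6  7  8  9 10
g(k):  0  0  0  1  1  1  2  2  0  0  0
The P-positions (g = 0) in 0..10 are 0, 1, 2, 8, 9, 10.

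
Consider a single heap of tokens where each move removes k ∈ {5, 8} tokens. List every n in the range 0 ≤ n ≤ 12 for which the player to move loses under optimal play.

Compute g(0), g(1), … for moves {5, 8}:
k:     0  1  2  3  4  5  6  7  8  9 10 11 12
g(k):  0  0  0  0  0  1  1  1  1  1  2  2  2
The P-positions (g = 0) in 0..12 are 0, 1, 2, 3, 4.

0, 1, 2, 3, 4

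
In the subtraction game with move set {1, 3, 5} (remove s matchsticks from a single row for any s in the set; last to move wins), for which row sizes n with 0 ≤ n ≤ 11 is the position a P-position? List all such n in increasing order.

0, 2, 4, 6, 8, 10

Grundy values for subtraction set {1, 3, 5}:
k:     0  1  2  3  4  5  6  7  8  9 10 11
g(k):  0  1  0  1  0  1  0  1  0  1  0  1
The P-positions (g = 0) in 0..11 are 0, 2, 4, 6, 8, 10.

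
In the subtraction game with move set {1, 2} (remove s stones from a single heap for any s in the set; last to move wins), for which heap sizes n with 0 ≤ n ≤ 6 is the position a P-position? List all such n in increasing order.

Grundy values for subtraction set {1, 2}:
g(0) = mex{} = 0
g(1) = mex{0} = 1
g(2) = mex{0,1} = 2
g(3) = mex{1,2} = 0
g(4) = mex{0,2} = 1
g(5) = mex{0,1} = 2
g(6) = mex{1,2} = 0
The P-positions (g = 0) in 0..6 are 0, 3, 6.

0, 3, 6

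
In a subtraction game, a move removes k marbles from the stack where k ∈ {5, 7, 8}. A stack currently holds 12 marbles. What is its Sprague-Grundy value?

2

Grundy values for subtraction set {5, 7, 8}:
k:     0  1  2  3  4  5  6  7  8  9 10 11 12
g(k):  0  0  0  0  0  1  1  1  1  1  2  2  2
So g(12) = 2.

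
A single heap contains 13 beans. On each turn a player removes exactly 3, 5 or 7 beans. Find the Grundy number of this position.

Build the Grundy sequence with g(k) = mex{g(k−s) : s ∈ {3, 5, 7}, s ≤ k}:
g(0) = mex{} = 0
g(1) = mex{} = 0
g(2) = mex{} = 0
g(3) = mex{0} = 1
g(4) = mex{0} = 1
g(5) = mex{0} = 1
g(6) = mex{0,1} = 2
g(7) = mex{0,1} = 2
g(8) = mex{0,1} = 2
g(9) = mex{0,1,2} = 3
g(10) = mex{1,2} = 0
g(11) = mex{1,2} = 0
g(12) = mex{1,2,3} = 0
g(13) = mex{0,2} = 1
So g(13) = 1.

1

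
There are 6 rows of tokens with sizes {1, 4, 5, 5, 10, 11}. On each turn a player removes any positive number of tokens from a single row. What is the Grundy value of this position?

4

Compute the nim-sum pairwise:
1 ^ 4 = 5
5 ^ 5 = 0
0 ^ 5 = 5
5 ^ 10 = 15
15 ^ 11 = 4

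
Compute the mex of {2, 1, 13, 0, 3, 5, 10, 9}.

4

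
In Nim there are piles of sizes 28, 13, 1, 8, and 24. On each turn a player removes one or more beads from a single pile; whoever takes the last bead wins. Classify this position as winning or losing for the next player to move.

Write each in binary and XOR column by column:
  11100  (28)
  01101  (13)
  00001  (1)
  01000  (8)
  11000  (24)
  -----
  00000  (0)
The nim-sum is 0, so this is a P-position: the player to move is in a losing position under optimal play.

Losing position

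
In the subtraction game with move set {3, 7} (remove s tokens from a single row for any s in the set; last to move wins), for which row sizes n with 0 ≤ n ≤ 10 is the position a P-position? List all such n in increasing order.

Build the Grundy sequence with g(k) = mex{g(k−s) : s ∈ {3, 7}, s ≤ k}:
k:     0  1  2  3  4  5  6  7  8  9 10
g(k):  0  0  0  1  1  1  0  2  2  1  0
The P-positions (g = 0) in 0..10 are 0, 1, 2, 6, 10.

0, 1, 2, 6, 10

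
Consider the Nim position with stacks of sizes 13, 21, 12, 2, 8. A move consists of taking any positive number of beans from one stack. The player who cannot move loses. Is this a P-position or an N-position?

Nim-sum: 13 ⊕ 21 ⊕ 12 ⊕ 2 ⊕ 8 = 30.
The nim-sum is 30 ≠ 0, so this is an N-position: the player to move can win.

N-position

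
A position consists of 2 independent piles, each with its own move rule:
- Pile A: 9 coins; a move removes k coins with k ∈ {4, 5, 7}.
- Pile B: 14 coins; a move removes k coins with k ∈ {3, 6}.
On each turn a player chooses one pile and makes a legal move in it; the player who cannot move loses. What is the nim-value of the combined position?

Grundy values for pile A (subtraction set {4, 5, 7}):
g(0) = mex{} = 0
g(1) = mex{} = 0
g(2) = mex{} = 0
g(3) = mex{} = 0
g(4) = mex{0} = 1
g(5) = mex{0} = 1
g(6) = mex{0} = 1
g(7) = mex{0} = 1
g(8) = mex{0,1} = 2
g(9) = mex{0,1} = 2
So g(9) = 2.
For pile B, compute g(0), g(1), … with moves {3, 6}:
k:     0  1  2  3  4  5  6  7  8  9 10 11 12 13 14
g(k):  0  0  0  1  1  1  2  2  2  0  0  0  1  1  1
So g(14) = 1.
By the Sprague-Grundy theorem, the Grundy value of a sum of independent games is the XOR of the component values.
Combined value = 2 XOR 1 = 3.

3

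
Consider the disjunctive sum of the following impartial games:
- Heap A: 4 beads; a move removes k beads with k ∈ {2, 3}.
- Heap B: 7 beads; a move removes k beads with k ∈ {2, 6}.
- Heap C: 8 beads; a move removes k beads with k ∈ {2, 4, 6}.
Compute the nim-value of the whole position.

3

Build the Grundy sequence for heap A with g(k) = mex{g(k−s) : s ∈ {2, 3}, s ≤ k}:
g(0) = mex{} = 0
g(1) = mex{} = 0
g(2) = mex{0} = 1
g(3) = mex{0} = 1
g(4) = mex{0,1} = 2
So g(4) = 2.
For heap B, compute g(0), g(1), … with moves {2, 6}:
k:     0  1  2  3  4  5  6  7
g(k):  0  0  1  1  0  0  1  1
So g(7) = 1.
Grundy values for heap C (subtraction set {2, 4, 6}):
k:     0  1  2  3  4  5  6  7  8
g(k):  0  0  1  1  2  2  3  3  0
So g(8) = 0.
By the Sprague-Grundy theorem, the Grundy value of a sum of independent games is the XOR of the component values.
Combined value = 2 ⊕ 1 ⊕ 0 = 3.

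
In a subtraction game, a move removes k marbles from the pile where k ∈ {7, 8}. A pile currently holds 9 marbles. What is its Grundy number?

1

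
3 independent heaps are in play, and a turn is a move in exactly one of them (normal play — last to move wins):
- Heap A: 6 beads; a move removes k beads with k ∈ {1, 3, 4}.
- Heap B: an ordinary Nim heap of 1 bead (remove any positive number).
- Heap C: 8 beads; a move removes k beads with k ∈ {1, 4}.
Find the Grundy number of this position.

2

Grundy values for heap A (subtraction set {1, 3, 4}):
g(0) = mex{} = 0
g(1) = mex{0} = 1
g(2) = mex{1} = 0
g(3) = mex{0} = 1
g(4) = mex{0,1} = 2
g(5) = mex{0,1,2} = 3
g(6) = mex{0,1,3} = 2
So g(6) = 2.
Heap B is a plain Nim heap of size 1, so its Grundy value is 1.
Grundy values for heap C (subtraction set {1, 4}):
k:     0  1  2  3  4  5  6  7  8
g(k):  0  1  0  1  2  0  1  0  1
So g(8) = 1.
By the Sprague-Grundy theorem, the Grundy value of a sum of independent games is the XOR of the component values.
Combined value = 2 XOR 1 XOR 1 = 2.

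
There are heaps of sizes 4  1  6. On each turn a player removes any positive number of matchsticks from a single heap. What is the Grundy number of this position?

3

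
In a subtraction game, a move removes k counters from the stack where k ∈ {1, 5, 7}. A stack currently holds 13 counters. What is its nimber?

1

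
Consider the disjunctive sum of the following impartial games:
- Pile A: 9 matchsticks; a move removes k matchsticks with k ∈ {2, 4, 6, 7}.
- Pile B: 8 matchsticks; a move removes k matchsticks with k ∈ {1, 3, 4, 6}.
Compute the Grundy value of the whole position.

1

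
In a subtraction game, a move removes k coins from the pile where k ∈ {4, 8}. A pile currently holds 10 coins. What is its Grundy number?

2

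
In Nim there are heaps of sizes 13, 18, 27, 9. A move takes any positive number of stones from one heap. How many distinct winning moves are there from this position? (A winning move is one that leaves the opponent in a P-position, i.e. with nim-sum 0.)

Nim-sum: 13 ⊕ 18 ⊕ 27 ⊕ 9 = 13.
The overall nim-sum is X = 13. A heap of size p has a winning move iff p XOR X < p (reduce it to p XOR X).
  13: 13 XOR 13 = 0 < 13 — winning move (to 0).
  18: 18 XOR 13 = 31 ≥ 18 — no move.
  27: 27 XOR 13 = 22 < 27 — winning move (to 22).
  9: 9 XOR 13 = 4 < 9 — winning move (to 4).
That gives 3 winning moves.

3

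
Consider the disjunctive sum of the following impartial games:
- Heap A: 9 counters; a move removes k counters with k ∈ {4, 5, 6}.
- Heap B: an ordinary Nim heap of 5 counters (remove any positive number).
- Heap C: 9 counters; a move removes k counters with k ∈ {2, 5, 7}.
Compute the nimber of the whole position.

Grundy values for heap A (subtraction set {4, 5, 6}):
g(0) = mex{} = 0
g(1) = mex{} = 0
g(2) = mex{} = 0
g(3) = mex{} = 0
g(4) = mex{0} = 1
g(5) = mex{0} = 1
g(6) = mex{0} = 1
g(7) = mex{0} = 1
g(8) = mex{0,1} = 2
g(9) = mex{0,1} = 2
So g(9) = 2.
Heap B is a plain Nim heap of size 5, so its Grundy value is 5.
For heap C, compute g(0), g(1), … with moves {2, 5, 7}:
k:     0  1  2  3  4  5  6  7  8  9
g(k):  0  0  1  1  0  2  1  3  2  2
So g(9) = 2.
The value of a disjunctive sum is the nim-sum of the parts.
Combined value = 2 ⊕ 5 ⊕ 2 = 5.

5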